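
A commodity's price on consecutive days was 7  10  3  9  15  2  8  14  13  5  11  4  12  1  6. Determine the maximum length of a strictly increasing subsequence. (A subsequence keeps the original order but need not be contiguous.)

4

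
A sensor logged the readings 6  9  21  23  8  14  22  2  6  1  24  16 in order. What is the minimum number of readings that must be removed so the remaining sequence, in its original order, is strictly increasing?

Fewest deletions = n − (longest strictly increasing subsequence).
i:      1  2  3  4  5  6  7  8  9 10 11 12
a[i]:   6  9 21 23  8 14 22  2  6  1 24 16
dp:     1  2  3  4  2  3  4  1  2  1  5  4
max dp = 5, so deletions = 12 − 5 = 7.

7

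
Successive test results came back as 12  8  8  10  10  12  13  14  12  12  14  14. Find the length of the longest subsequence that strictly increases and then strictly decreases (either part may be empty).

6

inc[i] = longest strictly increasing subsequence ending at i; dec[i] = longest strictly decreasing subsequence starting at i:
i:      1  2  3  4  5  6  7  8  9 10 11 12
a[i]:  12  8  8 10 10 12 13 14 12 12 14 14
inc:    1  1  1  2  2  3  4  5  3  3  5  5
dec:    2  1  1  1  1  1  2  2  1  1  1  1
Best peak at i=8 (value 14): inc=5, dec=2, length 5+2−1 = 6.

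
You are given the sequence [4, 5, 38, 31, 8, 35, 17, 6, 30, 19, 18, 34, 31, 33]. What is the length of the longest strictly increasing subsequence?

7

Let dp[i] be the length of the longest such subsequence ending at index i:
i:      1  2  3  4  5  6  7  8  9 10 11 12 13 14
a[i]:   4  5 38 31  8 35 17  6 30 19 18 34 31 33
dp:     1  2  3  3  3  4  4  3  5  5  5  6  6  7
Maximum dp value is 7.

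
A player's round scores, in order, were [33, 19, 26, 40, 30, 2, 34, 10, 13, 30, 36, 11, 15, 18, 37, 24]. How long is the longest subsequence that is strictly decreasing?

Negate each value so 'decreasing' becomes 'increasing', then run patience tails on the negated sequence:
-33 → extends → [-33]
-19 → extends → [-33, -19]
-26 → replaces -19 → [-33, -26]
-40 → replaces -33 → [-40, -26]
-30 → replaces -26 → [-40, -30]
-2 → extends → [-40, -30, -2]
-34 → replaces -30 → [-40, -34, -2]
-10 → replaces -2 → [-40, -34, -10]
-13 → replaces -10 → [-40, -34, -13]
-30 → replaces -13 → [-40, -34, -30]
-36 → replaces -34 → [-40, -36, -30]
-11 → extends → [-40, -36, -30, -11]
-15 → replaces -11 → [-40, -36, -30, -15]
-18 → replaces -15 → [-40, -36, -30, -18]
-37 → replaces -36 → [-40, -37, -30, -18]
-24 → replaces -18 → [-40, -37, -30, -24]
Four tails, so the longest strictly decreasing subsequence of the original has length 4.

4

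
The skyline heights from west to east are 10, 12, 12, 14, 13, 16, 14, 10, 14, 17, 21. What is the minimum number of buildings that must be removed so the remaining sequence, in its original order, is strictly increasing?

Fewest deletions = n − (longest strictly increasing subsequence).
i:      1  2  3  4  5  6  7  8  9 10 11
a[i]:  10 12 12 14 13 16 14 10 14 17 21
dp:     1  2  2  3  3  4  4  1  4  5  6
max dp = 6, so deletions = 11 − 6 = 5.

5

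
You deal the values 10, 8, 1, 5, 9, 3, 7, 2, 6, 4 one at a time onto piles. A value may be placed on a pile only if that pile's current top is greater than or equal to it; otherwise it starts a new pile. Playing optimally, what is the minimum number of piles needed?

3

Place each on the leftmost legal pile:
10 → new pile 1 (tops now [10])
8 → pile 1 (tops now [8])
1 → pile 1 (tops now [1])
5 → new pile 2 (tops now [1, 5])
9 → new pile 3 (tops now [1, 5, 9])
3 → pile 2 (tops now [1, 3, 9])
7 → pile 3 (tops now [1, 3, 7])
2 → pile 2 (tops now [1, 2, 7])
6 → pile 3 (tops now [1, 2, 6])
4 → pile 3 (tops now [1, 2, 4])
Three piles.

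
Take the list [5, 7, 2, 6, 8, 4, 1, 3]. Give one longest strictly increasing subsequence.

5, 7, 8

Patience tails give the LIS length; then backtrack through the dp parents:
5 → extends → [5]
7 → extends → [5, 7]
2 → replaces 5 → [2, 7]
6 → replaces 7 → [2, 6]
8 → extends → [2, 6, 8]
4 → replaces 6 → [2, 4, 8]
1 → replaces 2 → [1, 4, 8]
3 → replaces 4 → [1, 3, 8]
Length 3; one witness is 5, 7, 8.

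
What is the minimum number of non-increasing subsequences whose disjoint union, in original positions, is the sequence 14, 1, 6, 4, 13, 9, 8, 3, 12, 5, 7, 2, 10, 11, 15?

Place each on the leftmost legal pile:
14 → new pile 1 (tops now [14])
1 → pile 1 (tops now [1])
6 → new pile 2 (tops now [1, 6])
4 → pile 2 (tops now [1, 4])
13 → new pile 3 (tops now [1, 4, 13])
9 → pile 3 (tops now [1, 4, 9])
8 → pile 3 (tops now [1, 4, 8])
3 → pile 2 (tops now [1, 3, 8])
12 → new pile 4 (tops now [1, 3, 8, 12])
5 → pile 3 (tops now [1, 3, 5, 12])
7 → pile 4 (tops now [1, 3, 5, 7])
2 → pile 2 (tops now [1, 2, 5, 7])
10 → new pile 5 (tops now [1, 2, 5, 7, 10])
11 → new pile 6 (tops now [1, 2, 5, 7, 10, 11])
15 → new pile 7 (tops now [1, 2, 5, 7, 10, 11, 15])
Seven piles.

7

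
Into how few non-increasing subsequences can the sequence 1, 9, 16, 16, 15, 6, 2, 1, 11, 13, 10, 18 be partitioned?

5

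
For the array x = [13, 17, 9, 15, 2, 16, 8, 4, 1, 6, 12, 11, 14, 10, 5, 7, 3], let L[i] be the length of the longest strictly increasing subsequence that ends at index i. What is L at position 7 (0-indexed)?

dp[i] = 1 + max{dp[j] : j<i, x[j]<x[i]} (or 1 if no such j):
i:      0  1  2  3  4  5  6  7  8  9 10 11 12 13 14 15 16
x[i]:  13 17  9 15  2 16  8  4  1  6 12 11 14 10  5  7  3
dp:     1  2  1  2  1  3  2  2  1  3  4  4  5  4  3  4  2
At index 7 the value is 2.

2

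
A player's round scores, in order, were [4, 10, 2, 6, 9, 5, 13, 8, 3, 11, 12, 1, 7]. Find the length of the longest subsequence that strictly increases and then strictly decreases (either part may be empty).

inc[i] = longest strictly increasing subsequence ending at i; dec[i] = longest strictly decreasing subsequence starting at i:
i:      1  2  3  4  5  6  7  8  9 10 11 12 13
a[i]:   4 10  2  6  9  5 13  8  3 11 12  1  7
inc:    1  2  1  2  3  2  4  3  2  4  5  1  3
dec:    3  5  2  4  4  3  4  3  2  2  2  1  1
Best peak at i=7 (value 13): inc=4, dec=4, length 4+4−1 = 7.

7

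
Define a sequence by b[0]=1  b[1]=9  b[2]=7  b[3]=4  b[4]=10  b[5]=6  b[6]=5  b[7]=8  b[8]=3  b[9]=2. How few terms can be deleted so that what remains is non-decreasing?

6

Fewest deletions = n − (longest non-decreasing subsequence).
Patience tails:
1 → extends → [1]
9 → extends → [1, 9]
7 → replaces 9 → [1, 7]
4 → replaces 7 → [1, 4]
10 → extends → [1, 4, 10]
6 → replaces 10 → [1, 4, 6]
5 → replaces 6 → [1, 4, 5]
8 → extends → [1, 4, 5, 8]
3 → replaces 4 → [1, 3, 5, 8]
2 → replaces 3 → [1, 2, 5, 8]
Longest non-decreasing subsequence has length 4, so deletions = 10 − 4 = 6.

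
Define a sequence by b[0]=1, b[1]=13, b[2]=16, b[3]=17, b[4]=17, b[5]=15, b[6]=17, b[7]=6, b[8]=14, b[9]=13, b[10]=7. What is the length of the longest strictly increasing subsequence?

4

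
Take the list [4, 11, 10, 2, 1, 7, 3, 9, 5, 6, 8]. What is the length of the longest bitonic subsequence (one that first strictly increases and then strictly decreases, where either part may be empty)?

5

inc[i] = longest strictly increasing subsequence ending at i; dec[i] = longest strictly decreasing subsequence starting at i:
i:      1  2  3  4  5  6  7  8  9 10 11
a[i]:   4 11 10  2  1  7  3  9  5  6  8
inc:    1  2  2  1  1  2  2  3  3  4  5
dec:    3  4  3  2  1  2  1  2  1  1  1
Best peak at i=2 (value 11): inc=2, dec=4, length 2+4−1 = 5.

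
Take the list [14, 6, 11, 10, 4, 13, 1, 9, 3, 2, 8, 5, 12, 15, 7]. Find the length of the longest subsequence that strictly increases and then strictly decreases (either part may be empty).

inc[i] = longest strictly increasing subsequence ending at i; dec[i] = longest strictly decreasing subsequence starting at i:
i:      1  2  3  4  5  6  7  8  9 10 11 12 13 14 15
a[i]:  14  6 11 10  4 13  1  9  3  2  8  5 12 15  7
inc:    1  1  2  2  1  3  1  2  2  2  3  3  4  5  4
dec:    6  4  5  4  3  4  1  3  2  1  2  1  2  2  1
Best peak at i=1 (value 14): inc=1, dec=6, length 1+6−1 = 6.

6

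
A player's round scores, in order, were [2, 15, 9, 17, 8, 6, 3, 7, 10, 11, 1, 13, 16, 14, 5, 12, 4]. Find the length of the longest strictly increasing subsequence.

7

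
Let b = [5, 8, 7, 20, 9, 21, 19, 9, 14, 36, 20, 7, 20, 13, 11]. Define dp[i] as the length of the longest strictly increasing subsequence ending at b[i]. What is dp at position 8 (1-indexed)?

3

dp[i] = 1 + max{dp[j] : j<i, b[j]<b[i]} (or 1 if no such j):
i:      1  2  3  4  5  6  7  8  9 10 11 12 13 14 15
b[i]:   5  8  7 20  9 21 19  9 14 36 20  7 20 13 11
dp:     1  2  2  3  3  4  4  3  4  5  5  2  5  4  4
At index 8 the value is 3.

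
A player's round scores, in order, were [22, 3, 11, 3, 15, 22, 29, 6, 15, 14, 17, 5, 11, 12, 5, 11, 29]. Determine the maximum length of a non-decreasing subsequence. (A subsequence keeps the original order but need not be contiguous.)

6

Track the smallest tail for each achievable length (allowing ties):
22 → extends → [22]
3 → replaces 22 → [3]
11 → extends → [3, 11]
3 → replaces 11 → [3, 3]
15 → extends → [3, 3, 15]
22 → extends → [3, 3, 15, 22]
29 → extends → [3, 3, 15, 22, 29]
6 → replaces 15 → [3, 3, 6, 22, 29]
15 → replaces 22 → [3, 3, 6, 15, 29]
14 → replaces 15 → [3, 3, 6, 14, 29]
17 → replaces 29 → [3, 3, 6, 14, 17]
5 → replaces 6 → [3, 3, 5, 14, 17]
11 → replaces 14 → [3, 3, 5, 11, 17]
12 → replaces 17 → [3, 3, 5, 11, 12]
5 → replaces 11 → [3, 3, 5, 5, 12]
11 → replaces 12 → [3, 3, 5, 5, 11]
29 → extends → [3, 3, 5, 5, 11, 29]
Six tails, so the longest non-decreasing subsequence has length 6 (e.g. 3, 11, 15, 22, 29, 29).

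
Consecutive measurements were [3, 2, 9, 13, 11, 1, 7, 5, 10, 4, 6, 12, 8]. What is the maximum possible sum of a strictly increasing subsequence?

35

Let S[i] be the best sum of a strictly increasing subsequence ending at i:
i:      1  2  3  4  5  6  7  8  9 10 11 12 13
a[i]:   3  2  9 13 11  1  7  5 10  4  6 12  8
S:      3  2 12 25 23  1 10  8 22  7 14 35 22
Maximum is 35 (e.g. 3 + 9 + 11 + 12).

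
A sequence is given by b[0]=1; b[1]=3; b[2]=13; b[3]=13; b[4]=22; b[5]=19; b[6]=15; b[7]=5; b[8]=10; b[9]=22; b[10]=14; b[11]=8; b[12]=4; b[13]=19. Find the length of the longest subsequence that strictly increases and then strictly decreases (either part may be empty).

inc[i] = longest strictly increasing subsequence ending at i; dec[i] = longest strictly decreasing subsequence starting at i:
i:      0  1  2  3  4  5  6  7  8  9 10 11 12 13
b[i]:   1  3 13 13 22 19 15  5 10 22 14  8  4 19
inc:    1  2  3  3  4  4  4  3  4  5  5  4  3  6
dec:    1  1  4  4  6  5  4  2  3  4  3  2  1  1
Best peak at i=4 (value 22): inc=4, dec=6, length 4+6−1 = 9.

9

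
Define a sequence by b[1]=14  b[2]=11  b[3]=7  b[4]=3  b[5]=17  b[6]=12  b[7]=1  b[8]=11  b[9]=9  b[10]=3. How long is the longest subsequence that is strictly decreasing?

5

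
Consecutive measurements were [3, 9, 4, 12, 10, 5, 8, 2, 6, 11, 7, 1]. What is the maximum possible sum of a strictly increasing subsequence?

Let S[i] be the best sum of a strictly increasing subsequence ending at i:
i:      1  2  3  4  5  6  7  8  9 10 11 12
a[i]:   3  9  4 12 10  5  8  2  6 11  7  1
S:      3 12  7 24 22 12 20  2 18 33 25  1
Maximum is 33 (e.g. 3 + 9 + 10 + 11).

33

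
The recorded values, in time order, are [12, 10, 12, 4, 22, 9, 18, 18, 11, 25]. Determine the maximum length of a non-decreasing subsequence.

Track the smallest tail for each achievable length (allowing ties):
12 → extends → [12]
10 → replaces 12 → [10]
12 → extends → [10, 12]
4 → replaces 10 → [4, 12]
22 → extends → [4, 12, 22]
9 → replaces 12 → [4, 9, 22]
18 → replaces 22 → [4, 9, 18]
18 → extends → [4, 9, 18, 18]
11 → replaces 18 → [4, 9, 11, 18]
25 → extends → [4, 9, 11, 18, 25]
Five tails, so the longest non-decreasing subsequence has length 5 (e.g. 12, 12, 18, 18, 25).

5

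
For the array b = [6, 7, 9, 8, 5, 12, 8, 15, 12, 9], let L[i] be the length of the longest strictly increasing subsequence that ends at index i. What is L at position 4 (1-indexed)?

dp[i] = 1 + max{dp[j] : j<i, b[j]<b[i]} (or 1 if no such j):
i:      1  2  3  4  5  6  7  8  9 10
b[i]:   6  7  9  8  5 12  8 15 12  9
dp:     1  2  3  3  1  4  3  5  4  4
At index 4 the value is 3.

3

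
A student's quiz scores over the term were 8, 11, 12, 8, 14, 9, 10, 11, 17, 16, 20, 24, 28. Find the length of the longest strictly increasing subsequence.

8

Let dp[i] be the length of the longest such subsequence ending at index i:
i:      1  2  3  4  5  6  7  8  9 10 11 12 13
a[i]:   8 11 12  8 14  9 10 11 17 16 20 24 28
dp:     1  2  3  1  4  2  3  4  5  5  6  7  8
Maximum dp value is 8.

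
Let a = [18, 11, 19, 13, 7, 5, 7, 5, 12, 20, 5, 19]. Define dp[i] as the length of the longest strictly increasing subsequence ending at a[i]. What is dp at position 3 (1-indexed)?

dp[i] = 1 + max{dp[j] : j<i, a[j]<a[i]} (or 1 if no such j):
i:      1  2  3  4  5  6  7  8  9 10 11 12
a[i]:  18 11 19 13  7  5  7  5 12 20  5 19
dp:     1  1  2  2  1  1  2  1  3  4  1  4
At index 3 the value is 2.

2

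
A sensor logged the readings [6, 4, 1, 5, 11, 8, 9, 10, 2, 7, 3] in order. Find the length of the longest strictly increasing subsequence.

Track the smallest tail for each achievable length (strict):
6 → extends → [6]
4 → replaces 6 → [4]
1 → replaces 4 → [1]
5 → extends → [1, 5]
11 → extends → [1, 5, 11]
8 → replaces 11 → [1, 5, 8]
9 → extends → [1, 5, 8, 9]
10 → extends → [1, 5, 8, 9, 10]
2 → replaces 5 → [1, 2, 8, 9, 10]
7 → replaces 8 → [1, 2, 7, 9, 10]
3 → replaces 7 → [1, 2, 3, 9, 10]
Five tails, so the longest strictly increasing subsequence has length 5 (e.g. 4, 5, 8, 9, 10).

5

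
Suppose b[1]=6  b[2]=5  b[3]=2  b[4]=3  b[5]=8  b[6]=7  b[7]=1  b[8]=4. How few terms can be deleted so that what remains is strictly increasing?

5

Fewest deletions = n − (longest strictly increasing subsequence).
i:     1 2 3 4 5 6 7 8
b[i]:  6 5 2 3 8 7 1 4
dp:    1 1 1 2 3 3 1 3
max dp = 3, so deletions = 8 − 3 = 5.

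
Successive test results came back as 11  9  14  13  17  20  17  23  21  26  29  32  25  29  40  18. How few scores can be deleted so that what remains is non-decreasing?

7

Fewest deletions = n − (longest non-decreasing subsequence).
Patience tails:
11 → extends → [11]
9 → replaces 11 → [9]
14 → extends → [9, 14]
13 → replaces 14 → [9, 13]
17 → extends → [9, 13, 17]
20 → extends → [9, 13, 17, 20]
17 → replaces 20 → [9, 13, 17, 17]
23 → extends → [9, 13, 17, 17, 23]
21 → replaces 23 → [9, 13, 17, 17, 21]
26 → extends → [9, 13, 17, 17, 21, 26]
29 → extends → [9, 13, 17, 17, 21, 26, 29]
32 → extends → [9, 13, 17, 17, 21, 26, 29, 32]
25 → replaces 26 → [9, 13, 17, 17, 21, 25, 29, 32]
29 → replaces 32 → [9, 13, 17, 17, 21, 25, 29, 29]
40 → extends → [9, 13, 17, 17, 21, 25, 29, 29, 40]
18 → replaces 21 → [9, 13, 17, 17, 18, 25, 29, 29, 40]
Longest non-decreasing subsequence has length 9, so deletions = 16 − 9 = 7.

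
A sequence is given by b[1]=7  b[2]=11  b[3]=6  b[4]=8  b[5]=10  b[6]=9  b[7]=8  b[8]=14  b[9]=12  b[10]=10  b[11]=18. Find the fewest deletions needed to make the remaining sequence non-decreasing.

Fewest deletions = n − (longest non-decreasing subsequence).
Patience tails:
7 → extends → [7]
11 → extends → [7, 11]
6 → replaces 7 → [6, 11]
8 → replaces 11 → [6, 8]
10 → extends → [6, 8, 10]
9 → replaces 10 → [6, 8, 9]
8 → replaces 9 → [6, 8, 8]
14 → extends → [6, 8, 8, 14]
12 → replaces 14 → [6, 8, 8, 12]
10 → replaces 12 → [6, 8, 8, 10]
18 → extends → [6, 8, 8, 10, 18]
Longest non-decreasing subsequence has length 5, so deletions = 11 − 5 = 6.

6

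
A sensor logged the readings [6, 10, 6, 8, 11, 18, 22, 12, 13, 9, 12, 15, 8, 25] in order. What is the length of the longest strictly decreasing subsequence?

4

Negate each value so 'decreasing' becomes 'increasing', then run patience tails on the negated sequence:
-6 → extends → [-6]
-10 → replaces -6 → [-10]
-6 → extends → [-10, -6]
-8 → replaces -6 → [-10, -8]
-11 → replaces -10 → [-11, -8]
-18 → replaces -11 → [-18, -8]
-22 → replaces -18 → [-22, -8]
-12 → replaces -8 → [-22, -12]
-13 → replaces -12 → [-22, -13]
-9 → extends → [-22, -13, -9]
-12 → replaces -9 → [-22, -13, -12]
-15 → replaces -13 → [-22, -15, -12]
-8 → extends → [-22, -15, -12, -8]
-25 → replaces -22 → [-25, -15, -12, -8]
Four tails, so the longest strictly decreasing subsequence of the original has length 4.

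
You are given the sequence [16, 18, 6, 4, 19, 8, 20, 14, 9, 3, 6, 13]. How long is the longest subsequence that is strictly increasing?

Let dp[i] be the length of the longest such subsequence ending at index i:
i:      1  2  3  4  5  6  7  8  9 10 11 12
a[i]:  16 18  6  4 19  8 20 14  9  3  6 13
dp:     1  2  1  1  3  2  4  3  3  1  2  4
Maximum dp value is 4.

4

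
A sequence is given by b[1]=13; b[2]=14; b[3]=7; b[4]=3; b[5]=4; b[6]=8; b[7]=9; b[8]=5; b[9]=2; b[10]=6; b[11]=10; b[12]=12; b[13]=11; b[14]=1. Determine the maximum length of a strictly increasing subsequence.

Track the smallest tail for each achievable length (strict):
13 → extends → [13]
14 → extends → [13, 14]
7 → replaces 13 → [7, 14]
3 → replaces 7 → [3, 14]
4 → replaces 14 → [3, 4]
8 → extends → [3, 4, 8]
9 → extends → [3, 4, 8, 9]
5 → replaces 8 → [3, 4, 5, 9]
2 → replaces 3 → [2, 4, 5, 9]
6 → replaces 9 → [2, 4, 5, 6]
10 → extends → [2, 4, 5, 6, 10]
12 → extends → [2, 4, 5, 6, 10, 12]
11 → replaces 12 → [2, 4, 5, 6, 10, 11]
1 → replaces 2 → [1, 4, 5, 6, 10, 11]
Six tails, so the longest strictly increasing subsequence has length 6 (e.g. 3, 4, 8, 9, 10, 12).

6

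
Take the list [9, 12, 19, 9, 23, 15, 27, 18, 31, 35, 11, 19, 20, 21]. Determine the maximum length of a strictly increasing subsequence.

7

Let dp[i] be the length of the longest such subsequence ending at index i:
i:      1  2  3  4  5  6  7  8  9 10 11 12 13 14
a[i]:   9 12 19  9 23 15 27 18 31 35 11 19 20 21
dp:     1  2  3  1  4  3  5  4  6  7  2  5  6  7
Maximum dp value is 7.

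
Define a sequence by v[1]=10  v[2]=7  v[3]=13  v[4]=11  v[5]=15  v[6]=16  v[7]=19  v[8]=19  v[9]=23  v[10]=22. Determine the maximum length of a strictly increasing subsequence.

6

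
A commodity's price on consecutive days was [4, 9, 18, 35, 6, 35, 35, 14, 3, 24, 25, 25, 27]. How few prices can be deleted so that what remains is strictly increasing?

Fewest deletions = n − (longest strictly increasing subsequence).
Patience tails:
4 → extends → [4]
9 → extends → [4, 9]
18 → extends → [4, 9, 18]
35 → extends → [4, 9, 18, 35]
6 → replaces 9 → [4, 6, 18, 35]
35 → already a tail → [4, 6, 18, 35]
35 → already a tail → [4, 6, 18, 35]
14 → replaces 18 → [4, 6, 14, 35]
3 → replaces 4 → [3, 6, 14, 35]
24 → replaces 35 → [3, 6, 14, 24]
25 → extends → [3, 6, 14, 24, 25]
25 → already a tail → [3, 6, 14, 24, 25]
27 → extends → [3, 6, 14, 24, 25, 27]
Longest strictly increasing subsequence has length 6, so deletions = 13 − 6 = 7.

7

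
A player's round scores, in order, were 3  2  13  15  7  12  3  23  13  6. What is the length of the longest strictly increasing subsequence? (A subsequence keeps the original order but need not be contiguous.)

4

Track the smallest tail for each achievable length (strict):
3 → extends → [3]
2 → replaces 3 → [2]
13 → extends → [2, 13]
15 → extends → [2, 13, 15]
7 → replaces 13 → [2, 7, 15]
12 → replaces 15 → [2, 7, 12]
3 → replaces 7 → [2, 3, 12]
23 → extends → [2, 3, 12, 23]
13 → replaces 23 → [2, 3, 12, 13]
6 → replaces 12 → [2, 3, 6, 13]
Four tails, so the longest strictly increasing subsequence has length 4 (e.g. 3, 13, 15, 23).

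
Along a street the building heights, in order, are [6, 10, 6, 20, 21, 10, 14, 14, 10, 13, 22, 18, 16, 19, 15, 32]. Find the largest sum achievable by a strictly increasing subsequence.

Let S[i] be the best sum of a strictly increasing subsequence ending at i:
i:       1   2   3   4   5   6   7   8   9  10  11  12  13  14  15  16
a[i]:    6  10   6  20  21  10  14  14  10  13  22  18  16  19  15  32
S:       6  16   6  36  57  16  30  30  16  29  79  48  46  67  45 111
Maximum is 111 (e.g. 6 + 10 + 20 + 21 + 22 + 32).

111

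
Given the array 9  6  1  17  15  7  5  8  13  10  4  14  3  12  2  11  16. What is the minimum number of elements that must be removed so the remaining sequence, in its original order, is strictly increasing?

11

Fewest deletions = n − (longest strictly increasing subsequence).
Patience tails:
9 → extends → [9]
6 → replaces 9 → [6]
1 → replaces 6 → [1]
17 → extends → [1, 17]
15 → replaces 17 → [1, 15]
7 → replaces 15 → [1, 7]
5 → replaces 7 → [1, 5]
8 → extends → [1, 5, 8]
13 → extends → [1, 5, 8, 13]
10 → replaces 13 → [1, 5, 8, 10]
4 → replaces 5 → [1, 4, 8, 10]
14 → extends → [1, 4, 8, 10, 14]
3 → replaces 4 → [1, 3, 8, 10, 14]
12 → replaces 14 → [1, 3, 8, 10, 12]
2 → replaces 3 → [1, 2, 8, 10, 12]
11 → replaces 12 → [1, 2, 8, 10, 11]
16 → extends → [1, 2, 8, 10, 11, 16]
Longest strictly increasing subsequence has length 6, so deletions = 17 − 6 = 11.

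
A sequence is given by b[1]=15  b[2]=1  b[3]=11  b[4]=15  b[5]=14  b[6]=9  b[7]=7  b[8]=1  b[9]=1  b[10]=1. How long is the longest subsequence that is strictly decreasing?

5

Negate each value so 'decreasing' becomes 'increasing', then run patience tails on the negated sequence:
-15 → extends → [-15]
-1 → extends → [-15, -1]
-11 → replaces -1 → [-15, -11]
-15 → already a tail → [-15, -11]
-14 → replaces -11 → [-15, -14]
-9 → extends → [-15, -14, -9]
-7 → extends → [-15, -14, -9, -7]
-1 → extends → [-15, -14, -9, -7, -1]
-1 → already a tail → [-15, -14, -9, -7, -1]
-1 → already a tail → [-15, -14, -9, -7, -1]
Five tails, so the longest strictly decreasing subsequence of the original has length 5.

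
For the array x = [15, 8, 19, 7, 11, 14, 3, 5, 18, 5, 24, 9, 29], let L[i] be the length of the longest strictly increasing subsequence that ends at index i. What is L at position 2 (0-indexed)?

dp[i] = 1 + max{dp[j] : j<i, x[j]<x[i]} (or 1 if no such j):
i:      0  1  2  3  4  5  6  7  8  9 10 11 12
x[i]:  15  8 19  7 11 14  3  5 18  5 24  9 29
dp:     1  1  2  1  2  3  1  2  4  2  5  3  6
At index 2 the value is 2.

2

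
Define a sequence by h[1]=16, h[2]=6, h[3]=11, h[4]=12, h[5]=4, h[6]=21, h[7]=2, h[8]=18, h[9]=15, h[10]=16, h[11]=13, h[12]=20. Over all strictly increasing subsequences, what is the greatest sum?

Let S[i] be the best sum of a strictly increasing subsequence ending at i:
i:      1  2  3  4  5  6  7  8  9 10 11 12
h[i]:  16  6 11 12  4 21  2 18 15 16 13 20
S:     16  6 17 29  4 50  2 47 44 60 42 80
Maximum is 80 (e.g. 6 + 11 + 12 + 15 + 16 + 20).

80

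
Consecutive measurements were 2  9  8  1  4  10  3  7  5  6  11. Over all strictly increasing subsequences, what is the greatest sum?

32

Let S[i] be the best sum of a strictly increasing subsequence ending at i:
i:      1  2  3  4  5  6  7  8  9 10 11
a[i]:   2  9  8  1  4 10  3  7  5  6 11
S:      2 11 10  1  6 21  5 13 11 17 32
Maximum is 32 (e.g. 2 + 9 + 10 + 11).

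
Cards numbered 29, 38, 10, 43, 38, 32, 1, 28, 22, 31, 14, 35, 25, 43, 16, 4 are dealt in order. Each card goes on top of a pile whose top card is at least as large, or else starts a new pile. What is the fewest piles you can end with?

Place each on the leftmost legal pile:
29 → new pile 1 (tops now [29])
38 → new pile 2 (tops now [29, 38])
10 → pile 1 (tops now [10, 38])
43 → new pile 3 (tops now [10, 38, 43])
38 → pile 2 (tops now [10, 38, 43])
32 → pile 2 (tops now [10, 32, 43])
1 → pile 1 (tops now [1, 32, 43])
28 → pile 2 (tops now [1, 28, 43])
22 → pile 2 (tops now [1, 22, 43])
31 → pile 3 (tops now [1, 22, 31])
14 → pile 2 (tops now [1, 14, 31])
35 → new pile 4 (tops now [1, 14, 31, 35])
25 → pile 3 (tops now [1, 14, 25, 35])
43 → new pile 5 (tops now [1, 14, 25, 35, 43])
16 → pile 3 (tops now [1, 14, 16, 35, 43])
4 → pile 2 (tops now [1, 4, 16, 35, 43])
Five piles.

5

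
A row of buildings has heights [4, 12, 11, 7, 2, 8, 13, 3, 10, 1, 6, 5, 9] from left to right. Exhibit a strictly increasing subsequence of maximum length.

4, 7, 8, 13

Patience tails give the LIS length; then backtrack through the dp parents:
4 → extends → [4]
12 → extends → [4, 12]
11 → replaces 12 → [4, 11]
7 → replaces 11 → [4, 7]
2 → replaces 4 → [2, 7]
8 → extends → [2, 7, 8]
13 → extends → [2, 7, 8, 13]
3 → replaces 7 → [2, 3, 8, 13]
10 → replaces 13 → [2, 3, 8, 10]
1 → replaces 2 → [1, 3, 8, 10]
6 → replaces 8 → [1, 3, 6, 10]
5 → replaces 6 → [1, 3, 5, 10]
9 → replaces 10 → [1, 3, 5, 9]
Length 4; one witness is 4, 7, 8, 13.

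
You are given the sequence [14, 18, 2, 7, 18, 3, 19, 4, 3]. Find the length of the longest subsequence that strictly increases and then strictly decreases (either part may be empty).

6

inc[i] = longest strictly increasing subsequence ending at i; dec[i] = longest strictly decreasing subsequence starting at i:
i:      1  2  3  4  5  6  7  8  9
a[i]:  14 18  2  7 18  3 19  4  3
inc:    1  2  1  2  3  2  4  3  2
dec:    4  4  1  3  3  1  3  2  1
Best peak at i=7 (value 19): inc=4, dec=3, length 4+3−1 = 6.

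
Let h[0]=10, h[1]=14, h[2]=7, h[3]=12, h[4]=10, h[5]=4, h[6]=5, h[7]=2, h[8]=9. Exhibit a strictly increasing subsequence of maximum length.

Patience tails give the LIS length; then backtrack through the dp parents:
10 → extends → [10]
14 → extends → [10, 14]
7 → replaces 10 → [7, 14]
12 → replaces 14 → [7, 12]
10 → replaces 12 → [7, 10]
4 → replaces 7 → [4, 10]
5 → replaces 10 → [4, 5]
2 → replaces 4 → [2, 5]
9 → extends → [2, 5, 9]
Length 3; one witness is 4, 5, 9.

4, 5, 9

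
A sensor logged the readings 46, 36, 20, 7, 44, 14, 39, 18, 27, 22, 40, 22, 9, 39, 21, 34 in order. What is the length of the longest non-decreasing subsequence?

6

Let dp[i] be the length of the longest such subsequence ending at index i:
i:      1  2  3  4  5  6  7  8  9 10 11 12 13 14 15 16
a[i]:  46 36 20  7 44 14 39 18 27 22 40 22  9 39 21 34
dp:     1  1  1  1  2  2  3  3  4  4  5  5  2  6  4  6
Maximum dp value is 6.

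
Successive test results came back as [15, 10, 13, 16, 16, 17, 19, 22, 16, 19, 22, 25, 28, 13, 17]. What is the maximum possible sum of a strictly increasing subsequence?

Let S[i] be the best sum of a strictly increasing subsequence ending at i:
i:       1   2   3   4   5   6   7   8   9  10  11  12  13  14  15
a[i]:   15  10  13  16  16  17  19  22  16  19  22  25  28  13  17
S:      15  10  23  39  39  56  75  97  39  75  97 122 150  23  56
Maximum is 150 (e.g. 10 + 13 + 16 + 17 + 19 + 22 + 25 + 28).

150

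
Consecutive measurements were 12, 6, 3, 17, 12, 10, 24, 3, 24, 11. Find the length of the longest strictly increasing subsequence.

Track the smallest tail for each achievable length (strict):
12 → extends → [12]
6 → replaces 12 → [6]
3 → replaces 6 → [3]
17 → extends → [3, 17]
12 → replaces 17 → [3, 12]
10 → replaces 12 → [3, 10]
24 → extends → [3, 10, 24]
3 → already a tail → [3, 10, 24]
24 → already a tail → [3, 10, 24]
11 → replaces 24 → [3, 10, 11]
Three tails, so the longest strictly increasing subsequence has length 3 (e.g. 12, 17, 24).

3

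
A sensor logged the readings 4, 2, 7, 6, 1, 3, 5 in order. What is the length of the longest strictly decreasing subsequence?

Negate each value so 'decreasing' becomes 'increasing', then run patience tails on the negated sequence:
-4 → extends → [-4]
-2 → extends → [-4, -2]
-7 → replaces -4 → [-7, -2]
-6 → replaces -2 → [-7, -6]
-1 → extends → [-7, -6, -1]
-3 → replaces -1 → [-7, -6, -3]
-5 → replaces -3 → [-7, -6, -5]
Three tails, so the longest strictly decreasing subsequence of the original has length 3.

3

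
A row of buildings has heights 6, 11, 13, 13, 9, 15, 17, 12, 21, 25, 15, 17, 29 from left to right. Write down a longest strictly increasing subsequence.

Patience tails give the LIS length; then backtrack through the dp parents:
6 → extends → [6]
11 → extends → [6, 11]
13 → extends → [6, 11, 13]
13 → already a tail → [6, 11, 13]
9 → replaces 11 → [6, 9, 13]
15 → extends → [6, 9, 13, 15]
17 → extends → [6, 9, 13, 15, 17]
12 → replaces 13 → [6, 9, 12, 15, 17]
21 → extends → [6, 9, 12, 15, 17, 21]
25 → extends → [6, 9, 12, 15, 17, 21, 25]
15 → already a tail → [6, 9, 12, 15, 17, 21, 25]
17 → already a tail → [6, 9, 12, 15, 17, 21, 25]
29 → extends → [6, 9, 12, 15, 17, 21, 25, 29]
Length 8; one witness is 6, 11, 13, 15, 17, 21, 25, 29.

6, 11, 13, 15, 17, 21, 25, 29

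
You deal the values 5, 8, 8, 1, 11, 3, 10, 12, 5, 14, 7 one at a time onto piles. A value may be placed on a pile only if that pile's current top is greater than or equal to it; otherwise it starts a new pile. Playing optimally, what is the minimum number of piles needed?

5

Place each on the leftmost legal pile:
5 → new pile 1 (tops now [5])
8 → new pile 2 (tops now [5, 8])
8 → pile 2 (tops now [5, 8])
1 → pile 1 (tops now [1, 8])
11 → new pile 3 (tops now [1, 8, 11])
3 → pile 2 (tops now [1, 3, 11])
10 → pile 3 (tops now [1, 3, 10])
12 → new pile 4 (tops now [1, 3, 10, 12])
5 → pile 3 (tops now [1, 3, 5, 12])
14 → new pile 5 (tops now [1, 3, 5, 12, 14])
7 → pile 4 (tops now [1, 3, 5, 7, 14])
Five piles.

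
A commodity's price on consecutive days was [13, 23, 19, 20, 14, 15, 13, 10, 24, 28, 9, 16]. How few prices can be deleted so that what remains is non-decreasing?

7

Fewest deletions = n − (longest non-decreasing subsequence).
i:      1  2  3  4  5  6  7  8  9 10 11 12
a[i]:  13 23 19 20 14 15 13 10 24 28  9 16
dp:     1  2  2  3  2  3  2  1  4  5  1  4
max dp = 5, so deletions = 12 − 5 = 7.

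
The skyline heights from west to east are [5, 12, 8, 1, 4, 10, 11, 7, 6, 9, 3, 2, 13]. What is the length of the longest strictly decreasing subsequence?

6

Let dp[i] be the longest strictly decreasing subsequence ending at i:
i:      1  2  3  4  5  6  7  8  9 10 11 12 13
a[i]:   5 12  8  1  4 10 11  7  6  9  3  2 13
dp:     1  1  2  3  3  2  2  3  4  3  5  6  1
Maximum is 6.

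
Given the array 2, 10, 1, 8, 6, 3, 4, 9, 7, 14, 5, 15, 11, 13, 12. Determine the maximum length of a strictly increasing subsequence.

6

Track the smallest tail for each achievable length (strict):
2 → extends → [2]
10 → extends → [2, 10]
1 → replaces 2 → [1, 10]
8 → replaces 10 → [1, 8]
6 → replaces 8 → [1, 6]
3 → replaces 6 → [1, 3]
4 → extends → [1, 3, 4]
9 → extends → [1, 3, 4, 9]
7 → replaces 9 → [1, 3, 4, 7]
14 → extends → [1, 3, 4, 7, 14]
5 → replaces 7 → [1, 3, 4, 5, 14]
15 → extends → [1, 3, 4, 5, 14, 15]
11 → replaces 14 → [1, 3, 4, 5, 11, 15]
13 → replaces 15 → [1, 3, 4, 5, 11, 13]
12 → replaces 13 → [1, 3, 4, 5, 11, 12]
Six tails, so the longest strictly increasing subsequence has length 6 (e.g. 2, 3, 4, 9, 14, 15).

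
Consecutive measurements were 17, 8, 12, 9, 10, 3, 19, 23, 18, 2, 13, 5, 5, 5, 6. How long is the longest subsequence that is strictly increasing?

Track the smallest tail for each achievable length (strict):
17 → extends → [17]
8 → replaces 17 → [8]
12 → extends → [8, 12]
9 → replaces 12 → [8, 9]
10 → extends → [8, 9, 10]
3 → replaces 8 → [3, 9, 10]
19 → extends → [3, 9, 10, 19]
23 → extends → [3, 9, 10, 19, 23]
18 → replaces 19 → [3, 9, 10, 18, 23]
2 → replaces 3 → [2, 9, 10, 18, 23]
13 → replaces 18 → [2, 9, 10, 13, 23]
5 → replaces 9 → [2, 5, 10, 13, 23]
5 → already a tail → [2, 5, 10, 13, 23]
5 → already a tail → [2, 5, 10, 13, 23]
6 → replaces 10 → [2, 5, 6, 13, 23]
Five tails, so the longest strictly increasing subsequence has length 5 (e.g. 8, 9, 10, 19, 23).

5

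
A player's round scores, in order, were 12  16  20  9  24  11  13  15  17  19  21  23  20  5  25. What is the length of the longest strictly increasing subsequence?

9

Let dp[i] be the length of the longest such subsequence ending at index i:
i:      1  2  3  4  5  6  7  8  9 10 11 12 13 14 15
a[i]:  12 16 20  9 24 11 13 15 17 19 21 23 20  5 25
dp:     1  2  3  1  4  2  3  4  5  6  7  8  7  1  9
Maximum dp value is 9.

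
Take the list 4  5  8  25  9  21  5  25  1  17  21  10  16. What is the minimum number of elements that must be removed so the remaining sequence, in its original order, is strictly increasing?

7

Fewest deletions = n − (longest strictly increasing subsequence).
Patience tails:
4 → extends → [4]
5 → extends → [4, 5]
8 → extends → [4, 5, 8]
25 → extends → [4, 5, 8, 25]
9 → replaces 25 → [4, 5, 8, 9]
21 → extends → [4, 5, 8, 9, 21]
5 → already a tail → [4, 5, 8, 9, 21]
25 → extends → [4, 5, 8, 9, 21, 25]
1 → replaces 4 → [1, 5, 8, 9, 21, 25]
17 → replaces 21 → [1, 5, 8, 9, 17, 25]
21 → replaces 25 → [1, 5, 8, 9, 17, 21]
10 → replaces 17 → [1, 5, 8, 9, 10, 21]
16 → replaces 21 → [1, 5, 8, 9, 10, 16]
Longest strictly increasing subsequence has length 6, so deletions = 13 − 6 = 7.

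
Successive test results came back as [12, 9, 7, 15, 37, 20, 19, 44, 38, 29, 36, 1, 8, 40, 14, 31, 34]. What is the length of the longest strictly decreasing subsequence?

4

Let dp[i] be the longest strictly decreasing subsequence ending at i:
i:      1  2  3  4  5  6  7  8  9 10 11 12 13 14 15 16 17
a[i]:  12  9  7 15 37 20 19 44 38 29 36  1  8 40 14 31 34
dp:     1  2  3  1  1  2  3  1  2  3  3  4  4  2  4  4  4
Maximum is 4.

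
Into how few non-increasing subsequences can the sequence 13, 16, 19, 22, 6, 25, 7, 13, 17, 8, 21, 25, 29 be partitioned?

Place each on the leftmost legal pile:
13 → new pile 1 (tops now [13])
16 → new pile 2 (tops now [13, 16])
19 → new pile 3 (tops now [13, 16, 19])
22 → new pile 4 (tops now [13, 16, 19, 22])
6 → pile 1 (tops now [6, 16, 19, 22])
25 → new pile 5 (tops now [6, 16, 19, 22, 25])
7 → pile 2 (tops now [6, 7, 19, 22, 25])
13 → pile 3 (tops now [6, 7, 13, 22, 25])
17 → pile 4 (tops now [6, 7, 13, 17, 25])
8 → pile 3 (tops now [6, 7, 8, 17, 25])
21 → pile 5 (tops now [6, 7, 8, 17, 21])
25 → new pile 6 (tops now [6, 7, 8, 17, 21, 25])
29 → new pile 7 (tops now [6, 7, 8, 17, 21, 25, 29])
Seven piles.

7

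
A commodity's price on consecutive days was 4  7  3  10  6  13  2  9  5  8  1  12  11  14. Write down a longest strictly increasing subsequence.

Patience tails give the LIS length; then backtrack through the dp parents:
4 → extends → [4]
7 → extends → [4, 7]
3 → replaces 4 → [3, 7]
10 → extends → [3, 7, 10]
6 → replaces 7 → [3, 6, 10]
13 → extends → [3, 6, 10, 13]
2 → replaces 3 → [2, 6, 10, 13]
9 → replaces 10 → [2, 6, 9, 13]
5 → replaces 6 → [2, 5, 9, 13]
8 → replaces 9 → [2, 5, 8, 13]
1 → replaces 2 → [1, 5, 8, 13]
12 → replaces 13 → [1, 5, 8, 12]
11 → replaces 12 → [1, 5, 8, 11]
14 → extends → [1, 5, 8, 11, 14]
Length 5; one witness is 4, 7, 10, 13, 14.

4, 7, 10, 13, 14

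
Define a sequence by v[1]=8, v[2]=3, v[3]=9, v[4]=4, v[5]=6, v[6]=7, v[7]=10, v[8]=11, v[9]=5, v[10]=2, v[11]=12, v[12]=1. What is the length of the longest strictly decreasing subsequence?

5

Negate each value so 'decreasing' becomes 'increasing', then run patience tails on the negated sequence:
-8 → extends → [-8]
-3 → extends → [-8, -3]
-9 → replaces -8 → [-9, -3]
-4 → replaces -3 → [-9, -4]
-6 → replaces -4 → [-9, -6]
-7 → replaces -6 → [-9, -7]
-10 → replaces -9 → [-10, -7]
-11 → replaces -10 → [-11, -7]
-5 → extends → [-11, -7, -5]
-2 → extends → [-11, -7, -5, -2]
-12 → replaces -11 → [-12, -7, -5, -2]
-1 → extends → [-12, -7, -5, -2, -1]
Five tails, so the longest strictly decreasing subsequence of the original has length 5.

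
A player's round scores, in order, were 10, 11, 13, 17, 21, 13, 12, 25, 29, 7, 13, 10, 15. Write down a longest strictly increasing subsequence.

10, 11, 13, 17, 21, 25, 29

Patience tails give the LIS length; then backtrack through the dp parents:
10 → extends → [10]
11 → extends → [10, 11]
13 → extends → [10, 11, 13]
17 → extends → [10, 11, 13, 17]
21 → extends → [10, 11, 13, 17, 21]
13 → already a tail → [10, 11, 13, 17, 21]
12 → replaces 13 → [10, 11, 12, 17, 21]
25 → extends → [10, 11, 12, 17, 21, 25]
29 → extends → [10, 11, 12, 17, 21, 25, 29]
7 → replaces 10 → [7, 11, 12, 17, 21, 25, 29]
13 → replaces 17 → [7, 11, 12, 13, 21, 25, 29]
10 → replaces 11 → [7, 10, 12, 13, 21, 25, 29]
15 → replaces 21 → [7, 10, 12, 13, 15, 25, 29]
Length 7; one witness is 10, 11, 13, 17, 21, 25, 29.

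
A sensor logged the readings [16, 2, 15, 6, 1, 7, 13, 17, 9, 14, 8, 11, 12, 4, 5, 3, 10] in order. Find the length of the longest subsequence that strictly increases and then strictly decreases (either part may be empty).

inc[i] = longest strictly increasing subsequence ending at i; dec[i] = longest strictly decreasing subsequence starting at i:
i:      1  2  3  4  5  6  7  8  9 10 11 12 13 14 15 16 17
a[i]:  16  2 15  6  1  7 13 17  9 14  8 11 12  4  5  3 10
inc:    1  1  2  2  1  3  4  5  4  5  4  5  6  2  3  2  5
dec:    7  2  6  3  1  3  5  5  4  4  3  3  3  2  2  1  1
Best peak at i=8 (value 17): inc=5, dec=5, length 5+5−1 = 9.

9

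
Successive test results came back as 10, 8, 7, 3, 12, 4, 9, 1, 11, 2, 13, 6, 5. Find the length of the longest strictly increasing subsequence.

Track the smallest tail for each achievable length (strict):
10 → extends → [10]
8 → replaces 10 → [8]
7 → replaces 8 → [7]
3 → replaces 7 → [3]
12 → extends → [3, 12]
4 → replaces 12 → [3, 4]
9 → extends → [3, 4, 9]
1 → replaces 3 → [1, 4, 9]
11 → extends → [1, 4, 9, 11]
2 → replaces 4 → [1, 2, 9, 11]
13 → extends → [1, 2, 9, 11, 13]
6 → replaces 9 → [1, 2, 6, 11, 13]
5 → replaces 6 → [1, 2, 5, 11, 13]
Five tails, so the longest strictly increasing subsequence has length 5 (e.g. 3, 4, 9, 11, 13).

5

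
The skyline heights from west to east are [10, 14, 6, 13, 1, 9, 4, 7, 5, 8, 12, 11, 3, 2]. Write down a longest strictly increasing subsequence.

Patience tails give the LIS length; then backtrack through the dp parents:
10 → extends → [10]
14 → extends → [10, 14]
6 → replaces 10 → [6, 14]
13 → replaces 14 → [6, 13]
1 → replaces 6 → [1, 13]
9 → replaces 13 → [1, 9]
4 → replaces 9 → [1, 4]
7 → extends → [1, 4, 7]
5 → replaces 7 → [1, 4, 5]
8 → extends → [1, 4, 5, 8]
12 → extends → [1, 4, 5, 8, 12]
11 → replaces 12 → [1, 4, 5, 8, 11]
3 → replaces 4 → [1, 3, 5, 8, 11]
2 → replaces 3 → [1, 2, 5, 8, 11]
Length 5; one witness is 1, 4, 7, 8, 12.

1, 4, 7, 8, 12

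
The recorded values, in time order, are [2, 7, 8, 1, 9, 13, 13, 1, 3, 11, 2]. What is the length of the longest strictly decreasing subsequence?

3

Let dp[i] be the longest strictly decreasing subsequence ending at i:
i:      1  2  3  4  5  6  7  8  9 10 11
a[i]:   2  7  8  1  9 13 13  1  3 11  2
dp:     1  1  1  2  1  1  1  2  2  2  3
Maximum is 3.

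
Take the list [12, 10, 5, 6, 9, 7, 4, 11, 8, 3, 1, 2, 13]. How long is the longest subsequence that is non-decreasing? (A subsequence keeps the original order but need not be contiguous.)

Track the smallest tail for each achievable length (allowing ties):
12 → extends → [12]
10 → replaces 12 → [10]
5 → replaces 10 → [5]
6 → extends → [5, 6]
9 → extends → [5, 6, 9]
7 → replaces 9 → [5, 6, 7]
4 → replaces 5 → [4, 6, 7]
11 → extends → [4, 6, 7, 11]
8 → replaces 11 → [4, 6, 7, 8]
3 → replaces 4 → [3, 6, 7, 8]
1 → replaces 3 → [1, 6, 7, 8]
2 → replaces 6 → [1, 2, 7, 8]
13 → extends → [1, 2, 7, 8, 13]
Five tails, so the longest non-decreasing subsequence has length 5 (e.g. 5, 6, 9, 11, 13).

5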